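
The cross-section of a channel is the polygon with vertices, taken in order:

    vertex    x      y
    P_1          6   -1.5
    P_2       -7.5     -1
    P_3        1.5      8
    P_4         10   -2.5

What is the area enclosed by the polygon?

79.75

Apply the shoelace (surveyor's) formula: 2A = Σ (x_i·y_{i+1} − x_{i+1}·y_i), indices taken mod 4.
P_1→P_2: (6)(-1) − (-7.5)(-1.5) = -17.25
P_2→P_3: (-7.5)(8) − (1.5)(-1) = -58.5
P_3→P_4: (1.5)(-2.5) − (10)(8) = -83.75
P_4→P_1: (10)(-1.5) − (6)(-2.5) = 0
Σ = -159.5
Area = |Σ|/2 = 79.75.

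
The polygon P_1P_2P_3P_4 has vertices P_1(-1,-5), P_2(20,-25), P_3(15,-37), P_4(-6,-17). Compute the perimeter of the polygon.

84

|P_1P_2| = √((21)² + (-20)²) = √841 = 29
|P_2P_3| = √((-5)² + (-12)²) = √169 = 13
|P_3P_4| = √((-21)² + (20)²) = √841 = 29
|P_4P_1| = √((5)² + (12)²) = √169 = 13
Perimeter = 29 + 13 + 29 + 13 = 84.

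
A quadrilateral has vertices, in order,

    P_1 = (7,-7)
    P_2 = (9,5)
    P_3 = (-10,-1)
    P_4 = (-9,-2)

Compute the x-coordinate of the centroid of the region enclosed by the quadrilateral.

388/227

Apply the shoelace formula. First the cross-terms c_i = x_i·y_{i+1} − x_{i+1}·y_i:
  98, 41, 11, 77  ⇒  2A = 227, A = 113.5.
Then Σ (x_i + x_{i+1})·c_i = 1164, so x̄ = 1164 / (6·113.5) = 388/227.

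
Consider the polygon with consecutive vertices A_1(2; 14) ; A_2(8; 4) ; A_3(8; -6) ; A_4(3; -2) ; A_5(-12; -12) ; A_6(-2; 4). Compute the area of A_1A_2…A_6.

175

Apply Gauss's area formula: 2A = Σ (x_i·y_{i+1} − x_{i+1}·y_i), indices taken mod 6.
Σ = (-104) + (-80) + (2) + (-60) + (-72) + (-36) = -350
Area = |Σ|/2 = 175.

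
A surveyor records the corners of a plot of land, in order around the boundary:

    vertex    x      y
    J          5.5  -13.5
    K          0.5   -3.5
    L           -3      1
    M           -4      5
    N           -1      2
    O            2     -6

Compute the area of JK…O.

Σ = (-12.5) + (-10) + (-11) + (-3) + (2) + (6) = -28.5
Area = |Σ|/2 = 14.25.

14.25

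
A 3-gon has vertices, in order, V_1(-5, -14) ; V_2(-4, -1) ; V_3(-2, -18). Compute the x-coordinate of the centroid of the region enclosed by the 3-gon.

-11/3

Apply Gauss's area formula. First the cross-terms c_i = x_i·y_{i+1} − x_{i+1}·y_i:
  -51, 70, -62  ⇒  2A = -43, A = -21.5.
Then Σ (x_i + x_{i+1})·c_i = 473, so x̄ = 473 / (6·(-21.5)) = -11/3.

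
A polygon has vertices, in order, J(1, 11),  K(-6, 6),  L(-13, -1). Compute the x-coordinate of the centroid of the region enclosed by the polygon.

Apply the surveyor's formula. First the cross-terms c_i = x_i·y_{i+1} − x_{i+1}·y_i:
  72, 84, -142  ⇒  2A = 14, A = 7.
Then Σ (x_i + x_{i+1})·c_i = -252, so x̄ = -252 / (6·7) = -6.

-6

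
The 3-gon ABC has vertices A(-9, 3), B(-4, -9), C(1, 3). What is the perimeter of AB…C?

|AB| = √((5)² + (-12)²) = √169 = 13
|BC| = √((5)² + (12)²) = √169 = 13
|CA| = √((-10)² + (0)²) = √100 = 10
Perimeter = 13 + 13 + 10 = 36.

36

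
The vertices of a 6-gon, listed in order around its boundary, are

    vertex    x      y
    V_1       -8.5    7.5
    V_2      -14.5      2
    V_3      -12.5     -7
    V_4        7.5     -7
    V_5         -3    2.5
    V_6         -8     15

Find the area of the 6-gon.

Apply Gauss's area formula: 2A = Σ (x_i·y_{i+1} − x_{i+1}·y_i), indices taken mod 6.
Σ = (91.75) + (126.5) + (140) + (-2.25) + (-25) + (67.5) = 398.5
Area = |Σ|/2 = 199.25.

199.25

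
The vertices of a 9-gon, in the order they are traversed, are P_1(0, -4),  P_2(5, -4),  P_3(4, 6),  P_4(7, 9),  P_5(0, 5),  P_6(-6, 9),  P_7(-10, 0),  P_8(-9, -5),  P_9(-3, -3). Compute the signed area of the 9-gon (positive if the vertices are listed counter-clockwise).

Apply the surveyor's formula: 2A = Σ (x_i·y_{i+1} − x_{i+1}·y_i), indices taken mod 9.
P_1→P_2: (0)(-4) − (5)(-4) = 20
P_2→P_3: (5)(6) − (4)(-4) = 46
P_3→P_4: (4)(9) − (7)(6) = -6
P_4→P_5: (7)(5) − (0)(9) = 35
P_5→P_6: (0)(9) − (-6)(5) = 30
P_6→P_7: (-6)(0) − (-10)(9) = 90
P_7→P_8: (-10)(-5) − (-9)(0) = 50
P_8→P_9: (-9)(-3) − (-3)(-5) = 12
P_9→P_1: (-3)(-4) − (0)(-3) = 12
Σ = 289
Signed area = Σ/2 = 144.5 (positive ⇒ counter-clockwise traversal).

144.5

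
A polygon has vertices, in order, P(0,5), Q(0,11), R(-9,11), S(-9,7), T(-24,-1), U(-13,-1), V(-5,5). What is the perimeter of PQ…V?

62

|PQ| = √((0)² + (6)²) = √36 = 6
|QR| = √((-9)² + (0)²) = √81 = 9
|RS| = √((0)² + (-4)²) = √16 = 4
|ST| = √((-15)² + (-8)²) = √289 = 17
|TU| = √((11)² + (0)²) = √121 = 11
|UV| = √((8)² + (6)²) = √100 = 10
|VP| = √((5)² + (0)²) = √25 = 5
Perimeter = 6 + 9 + 4 + 17 + 11 + 10 + 5 = 62.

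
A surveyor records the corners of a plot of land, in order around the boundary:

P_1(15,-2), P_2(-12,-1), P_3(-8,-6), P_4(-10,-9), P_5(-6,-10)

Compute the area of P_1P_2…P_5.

122.5

Apply Gauss's area formula: 2A = Σ (x_i·y_{i+1} − x_{i+1}·y_i), indices taken mod 5.
Cross-terms: -39, 64, 12, 46, 162  ⇒  Σ = 245
Area = |Σ|/2 = 122.5.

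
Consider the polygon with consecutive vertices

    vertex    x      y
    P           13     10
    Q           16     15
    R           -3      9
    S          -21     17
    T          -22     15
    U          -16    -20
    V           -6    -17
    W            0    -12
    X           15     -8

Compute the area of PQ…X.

879.5

Apply the shoelace formula: 2A = Σ (x_i·y_{i+1} − x_{i+1}·y_i), indices taken mod 9.
Σ = (35) + (189) + (138) + (59) + (680) + (152) + (72) + (180) + (254) = 1759
Area = |Σ|/2 = 879.5.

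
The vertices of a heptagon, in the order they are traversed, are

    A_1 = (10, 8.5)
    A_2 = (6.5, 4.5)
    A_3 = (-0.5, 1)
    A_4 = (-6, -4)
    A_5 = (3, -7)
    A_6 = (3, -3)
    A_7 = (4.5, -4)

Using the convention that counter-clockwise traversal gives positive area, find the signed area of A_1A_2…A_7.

76.125

A_1→A_2: (10)(4.5) − (6.5)(8.5) = -10.25
A_2→A_3: (6.5)(1) − (-0.5)(4.5) = 8.75
A_3→A_4: (-0.5)(-4) − (-6)(1) = 8
A_4→A_5: (-6)(-7) − (3)(-4) = 54
A_5→A_6: (3)(-3) − (3)(-7) = 12
A_6→A_7: (3)(-4) − (4.5)(-3) = 1.5
A_7→A_1: (4.5)(8.5) − (10)(-4) = 78.25
Σ = 152.25
Signed area = Σ/2 = 76.125 (positive ⇒ counter-clockwise traversal).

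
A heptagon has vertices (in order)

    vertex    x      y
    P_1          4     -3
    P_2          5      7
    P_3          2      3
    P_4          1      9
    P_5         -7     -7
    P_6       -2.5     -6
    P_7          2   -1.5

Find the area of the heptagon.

P_1→P_2: (4)(7) − (5)(-3) = 43
P_2→P_3: (5)(3) − (2)(7) = 1
P_3→P_4: (2)(9) − (1)(3) = 15
P_4→P_5: (1)(-7) − (-7)(9) = 56
P_5→P_6: (-7)(-6) − (-2.5)(-7) = 24.5
P_6→P_7: (-2.5)(-1.5) − (2)(-6) = 15.75
P_7→P_1: (2)(-3) − (4)(-1.5) = 0
Σ = 155.25
Area = |Σ|/2 = 77.625.

77.625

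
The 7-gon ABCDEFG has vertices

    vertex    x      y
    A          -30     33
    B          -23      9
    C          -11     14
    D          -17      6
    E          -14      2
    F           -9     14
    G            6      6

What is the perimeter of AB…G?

128

|AB| = √((7)² + (-24)²) = √625 = 25
|BC| = √((12)² + (5)²) = √169 = 13
|CD| = √((-6)² + (-8)²) = √100 = 10
|DE| = √((3)² + (-4)²) = √25 = 5
|EF| = √((5)² + (12)²) = √169 = 13
|FG| = √((15)² + (-8)²) = √289 = 17
|GA| = √((-36)² + (27)²) = √2025 = 45
Perimeter = 25 + 13 + 10 + 5 + 13 + 17 + 45 = 128.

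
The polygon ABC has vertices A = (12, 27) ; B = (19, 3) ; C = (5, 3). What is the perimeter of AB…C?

64

|AB| = √((7)² + (-24)²) = √625 = 25
|BC| = √((-14)² + (0)²) = √196 = 14
|CA| = √((7)² + (24)²) = √625 = 25
Perimeter = 25 + 14 + 25 = 64.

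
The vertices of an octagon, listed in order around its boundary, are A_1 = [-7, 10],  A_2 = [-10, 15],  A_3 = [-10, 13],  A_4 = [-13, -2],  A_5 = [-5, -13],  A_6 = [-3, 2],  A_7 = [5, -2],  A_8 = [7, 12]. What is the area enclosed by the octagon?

Σ = (-5) + (20) + (189) + (159) + (-49) + (-4) + (74) + (154) = 538
Area = |Σ|/2 = 269.

269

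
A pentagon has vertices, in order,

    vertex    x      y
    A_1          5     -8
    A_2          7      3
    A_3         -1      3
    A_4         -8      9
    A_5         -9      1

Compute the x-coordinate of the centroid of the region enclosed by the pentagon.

-0.864

Apply the shoelace (surveyor's) formula. First the cross-terms c_i = x_i·y_{i+1} − x_{i+1}·y_i:
  71, 24, 15, 73, 67  ⇒  2A = 250, A = 125.
Then Σ (x_i + x_{i+1})·c_i = -648, so x̄ = -648 / (6·125) = -0.864.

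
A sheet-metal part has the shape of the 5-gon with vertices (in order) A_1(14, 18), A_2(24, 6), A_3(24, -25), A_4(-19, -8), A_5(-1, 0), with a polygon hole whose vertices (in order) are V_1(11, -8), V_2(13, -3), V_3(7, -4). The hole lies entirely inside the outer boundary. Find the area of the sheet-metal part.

878.5

Outer boundary:
Apply Gauss's area formula: 2A = Σ (x_i·y_{i+1} − x_{i+1}·y_i), indices taken mod 5.
Cross-terms: -348, -744, -667, -8, -18  ⇒  Σ = -1785
Area = |Σ|/2 = 892.5.
Hole:
Apply the surveyor's formula: 2A = Σ (x_i·y_{i+1} − x_{i+1}·y_i), indices taken mod 3.
Σ = (71) + (-31) + (-12) = 28
Area = |Σ|/2 = 14.
Net area = 892.5 − 14 = 878.5.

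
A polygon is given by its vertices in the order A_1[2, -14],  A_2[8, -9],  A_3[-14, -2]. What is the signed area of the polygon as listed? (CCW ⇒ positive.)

Cross-terms: 94, -142, 200  ⇒  Σ = 152
Signed area = Σ/2 = 76 (positive ⇒ counter-clockwise traversal).

76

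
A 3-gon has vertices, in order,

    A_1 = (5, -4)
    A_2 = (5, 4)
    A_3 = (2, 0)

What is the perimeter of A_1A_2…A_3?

|A_1A_2| = √((0)² + (8)²) = √64 = 8
|A_2A_3| = √((-3)² + (-4)²) = √25 = 5
|A_3A_1| = √((3)² + (-4)²) = √25 = 5
Perimeter = 8 + 5 + 5 = 18.

18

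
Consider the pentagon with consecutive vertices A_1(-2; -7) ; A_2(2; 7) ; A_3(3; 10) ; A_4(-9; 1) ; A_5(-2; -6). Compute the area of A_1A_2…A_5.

A_1→A_2: (-2)(7) − (2)(-7) = 0
A_2→A_3: (2)(10) − (3)(7) = -1
A_3→A_4: (3)(1) − (-9)(10) = 93
A_4→A_5: (-9)(-6) − (-2)(1) = 56
A_5→A_1: (-2)(-7) − (-2)(-6) = 2
Σ = 150
Area = |Σ|/2 = 75.

75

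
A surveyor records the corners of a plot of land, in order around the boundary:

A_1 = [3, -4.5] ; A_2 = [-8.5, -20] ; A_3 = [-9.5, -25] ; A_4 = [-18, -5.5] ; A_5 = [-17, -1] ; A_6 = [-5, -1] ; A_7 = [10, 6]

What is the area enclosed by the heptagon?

310

Apply the shoelace (surveyor's) formula: 2A = Σ (x_i·y_{i+1} − x_{i+1}·y_i), indices taken mod 7.
Cross-terms: -98.25, 22.5, -397.75, -75.5, 12, -20, -63  ⇒  Σ = -620
Area = |Σ|/2 = 310.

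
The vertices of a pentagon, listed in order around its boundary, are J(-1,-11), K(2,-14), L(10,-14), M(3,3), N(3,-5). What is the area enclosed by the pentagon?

Apply the shoelace formula: 2A = Σ (x_i·y_{i+1} − x_{i+1}·y_i), indices taken mod 5.
Σ = (36) + (112) + (72) + (-24) + (-38) = 158
Area = |Σ|/2 = 79.

79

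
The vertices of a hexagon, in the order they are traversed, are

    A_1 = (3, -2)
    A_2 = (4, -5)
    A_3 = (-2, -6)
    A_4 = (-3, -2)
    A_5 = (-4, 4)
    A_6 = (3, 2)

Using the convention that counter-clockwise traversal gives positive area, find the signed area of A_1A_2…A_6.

-53.5

Apply the shoelace formula: 2A = Σ (x_i·y_{i+1} − x_{i+1}·y_i), indices taken mod 6.
Σ = (-7) + (-34) + (-14) + (-20) + (-20) + (-12) = -107
Signed area = Σ/2 = -53.5 (negative ⇒ clockwise traversal).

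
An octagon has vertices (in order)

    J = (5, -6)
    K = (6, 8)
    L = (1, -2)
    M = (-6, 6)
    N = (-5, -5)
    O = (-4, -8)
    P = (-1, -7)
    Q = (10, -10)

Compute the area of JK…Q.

Σ = (76) + (-20) + (-6) + (60) + (20) + (20) + (80) + (-10) = 220
Area = |Σ|/2 = 110.

110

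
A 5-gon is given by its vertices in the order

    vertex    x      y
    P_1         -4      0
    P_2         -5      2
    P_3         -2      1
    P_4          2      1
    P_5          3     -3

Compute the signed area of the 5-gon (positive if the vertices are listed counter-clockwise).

Σ = (-8) + (-1) + (-4) + (-9) + (-12) = -34
Signed area = Σ/2 = -17 (negative ⇒ clockwise traversal).

-17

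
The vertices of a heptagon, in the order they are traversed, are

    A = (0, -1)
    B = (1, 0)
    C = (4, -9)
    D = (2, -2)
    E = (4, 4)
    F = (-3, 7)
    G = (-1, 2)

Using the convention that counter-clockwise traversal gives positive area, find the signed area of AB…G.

30

Apply the shoelace formula: 2A = Σ (x_i·y_{i+1} − x_{i+1}·y_i), indices taken mod 7.
A→B: (0)(0) − (1)(-1) = 1
B→C: (1)(-9) − (4)(0) = -9
C→D: (4)(-2) − (2)(-9) = 10
D→E: (2)(4) − (4)(-2) = 16
E→F: (4)(7) − (-3)(4) = 40
F→G: (-3)(2) − (-1)(7) = 1
G→A: (-1)(-1) − (0)(2) = 1
Σ = 60
Signed area = Σ/2 = 30 (positive ⇒ counter-clockwise traversal).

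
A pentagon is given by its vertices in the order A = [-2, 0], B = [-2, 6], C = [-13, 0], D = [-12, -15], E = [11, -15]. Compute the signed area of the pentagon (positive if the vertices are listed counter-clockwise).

Cross-terms: -12, 78, 195, 345, -30  ⇒  Σ = 576
Signed area = Σ/2 = 288 (positive ⇒ counter-clockwise traversal).

288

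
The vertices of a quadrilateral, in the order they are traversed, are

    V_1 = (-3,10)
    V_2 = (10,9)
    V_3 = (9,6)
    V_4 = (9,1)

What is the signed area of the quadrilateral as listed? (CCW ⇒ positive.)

-50

Apply the shoelace (surveyor's) formula: 2A = Σ (x_i·y_{i+1} − x_{i+1}·y_i), indices taken mod 4.
Σ = (-127) + (-21) + (-45) + (93) = -100
Signed area = Σ/2 = -50 (negative ⇒ clockwise traversal).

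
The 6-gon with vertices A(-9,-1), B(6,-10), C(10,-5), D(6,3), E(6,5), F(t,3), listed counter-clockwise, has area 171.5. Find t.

Write out the shoelace sum; only the two edges meeting at F involve t:
2·Area = [(6·3 − t·5) + (t·(-1) − (-9)·3)] + 238
       = -6·t + 283 = 343
⇒ t = -10.

-10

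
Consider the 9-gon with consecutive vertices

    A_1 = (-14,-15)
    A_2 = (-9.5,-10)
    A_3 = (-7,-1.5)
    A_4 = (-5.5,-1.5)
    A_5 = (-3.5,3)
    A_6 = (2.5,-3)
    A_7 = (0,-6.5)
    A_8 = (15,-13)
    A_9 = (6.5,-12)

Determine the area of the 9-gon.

Apply Gauss's area formula: 2A = Σ (x_i·y_{i+1} − x_{i+1}·y_i), indices taken mod 9.
Cross-terms: -2.5, -55.75, 2.25, -21.75, 3, -16.25, 97.5, -95.5, -265.5  ⇒  Σ = -354.5
Area = |Σ|/2 = 177.25.

177.25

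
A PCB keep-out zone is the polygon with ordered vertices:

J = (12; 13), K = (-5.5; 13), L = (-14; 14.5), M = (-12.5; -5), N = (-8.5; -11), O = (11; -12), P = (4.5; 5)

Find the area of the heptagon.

503.25

Σ = (227.5) + (102.25) + (251.25) + (95) + (223) + (109) + (-1.5) = 1006.5
Area = |Σ|/2 = 503.25.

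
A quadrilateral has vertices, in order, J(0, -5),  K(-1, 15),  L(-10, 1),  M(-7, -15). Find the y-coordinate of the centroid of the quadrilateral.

-47/84

Apply the surveyor's formula. First the cross-terms c_i = x_i·y_{i+1} − x_{i+1}·y_i:
  -5, 149, 157, 35  ⇒  2A = 336, A = 168.
Then Σ (y_i + y_{i+1})·c_i = -564, so ȳ = -564 / (6·168) = -47/84.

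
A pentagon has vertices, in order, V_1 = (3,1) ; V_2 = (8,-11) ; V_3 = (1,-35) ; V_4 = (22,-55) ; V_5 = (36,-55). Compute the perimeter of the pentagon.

|V_1V_2| = √((5)² + (-12)²) = √169 = 13
|V_2V_3| = √((-7)² + (-24)²) = √625 = 25
|V_3V_4| = √((21)² + (-20)²) = √841 = 29
|V_4V_5| = √((14)² + (0)²) = √196 = 14
|V_5V_1| = √((-33)² + (56)²) = √4225 = 65
Perimeter = 13 + 25 + 29 + 14 + 65 = 146.

146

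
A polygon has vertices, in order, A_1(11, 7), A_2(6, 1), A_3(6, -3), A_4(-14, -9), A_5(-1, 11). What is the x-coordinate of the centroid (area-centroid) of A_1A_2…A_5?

Apply the shoelace (surveyor's) formula. First the cross-terms c_i = x_i·y_{i+1} − x_{i+1}·y_i:
  -31, -24, -96, -163, -128  ⇒  2A = -442, A = -221.
Then Σ (x_i + x_{i+1})·c_i = 1118, so x̄ = 1118 / (6·(-221)) = -43/51.

-43/51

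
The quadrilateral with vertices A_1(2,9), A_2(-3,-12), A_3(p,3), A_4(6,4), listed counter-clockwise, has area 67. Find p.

Write out the shoelace sum; only the two edges meeting at A_3 involve p:
2·Area = [((-3)·3 − p·(-12)) + (p·4 − 6·3)] + 49
       = 16·p + 22 = 134
⇒ p = 7.

7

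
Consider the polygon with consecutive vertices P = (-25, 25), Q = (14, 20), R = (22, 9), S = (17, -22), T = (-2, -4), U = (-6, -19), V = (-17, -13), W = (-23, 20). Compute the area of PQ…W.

Apply Gauss's area formula: 2A = Σ (x_i·y_{i+1} − x_{i+1}·y_i), indices taken mod 8.
P→Q: (-25)(20) − (14)(25) = -850
Q→R: (14)(9) − (22)(20) = -314
R→S: (22)(-22) − (17)(9) = -637
S→T: (17)(-4) − (-2)(-22) = -112
T→U: (-2)(-19) − (-6)(-4) = 14
U→V: (-6)(-13) − (-17)(-19) = -245
V→W: (-17)(20) − (-23)(-13) = -639
W→P: (-23)(25) − (-25)(20) = -75
Σ = -2858
Area = |Σ|/2 = 1429.

1429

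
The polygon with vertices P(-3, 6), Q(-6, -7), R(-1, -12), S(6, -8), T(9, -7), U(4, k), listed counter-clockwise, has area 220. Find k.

The doubled signed area Σ (x_i y_{i+1} − x_{i+1} y_i) is linear in k.
With k=0 it equals 284; the coefficient of k is 12 (from the two edges through U).
So 12·k + 284 = 2·220 = 440 ⇒ k = 13.

13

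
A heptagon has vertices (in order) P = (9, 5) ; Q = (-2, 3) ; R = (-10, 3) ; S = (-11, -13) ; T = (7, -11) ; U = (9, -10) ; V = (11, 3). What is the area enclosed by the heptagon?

Apply the shoelace formula: 2A = Σ (x_i·y_{i+1} − x_{i+1}·y_i), indices taken mod 7.
Cross-terms: 37, 24, 163, 212, 29, 137, 28  ⇒  Σ = 630
Area = |Σ|/2 = 315.

315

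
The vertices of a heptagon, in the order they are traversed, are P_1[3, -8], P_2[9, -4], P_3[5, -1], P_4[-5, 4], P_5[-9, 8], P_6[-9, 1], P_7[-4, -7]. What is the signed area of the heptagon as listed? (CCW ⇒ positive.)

132.5

Cross-terms: 60, 11, 15, -4, 63, 67, 53  ⇒  Σ = 265
Signed area = Σ/2 = 132.5 (positive ⇒ counter-clockwise traversal).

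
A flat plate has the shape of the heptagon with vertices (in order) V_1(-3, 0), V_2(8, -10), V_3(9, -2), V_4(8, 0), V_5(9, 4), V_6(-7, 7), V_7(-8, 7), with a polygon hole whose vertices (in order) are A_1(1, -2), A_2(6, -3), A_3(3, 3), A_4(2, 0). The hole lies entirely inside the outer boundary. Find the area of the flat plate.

Outer boundary:
Apply the surveyor's formula: 2A = Σ (x_i·y_{i+1} − x_{i+1}·y_i), indices taken mod 7.
Cross-terms: 30, 74, 16, 32, 91, 7, 21  ⇒  Σ = 271
Area = |Σ|/2 = 135.5.
Hole:
Σ = (9) + (27) + (-6) + (-4) = 26
Area = |Σ|/2 = 13.
Net area = 135.5 − 13 = 122.5.

122.5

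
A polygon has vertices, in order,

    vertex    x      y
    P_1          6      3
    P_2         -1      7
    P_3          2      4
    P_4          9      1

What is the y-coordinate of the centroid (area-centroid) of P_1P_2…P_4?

83/21

Apply the surveyor's formula. First the cross-terms c_i = x_i·y_{i+1} − x_{i+1}·y_i:
  45, -18, -34, 21  ⇒  2A = 14, A = 7.
Then Σ (y_i + y_{i+1})·c_i = 166, so ȳ = 166 / (6·7) = 83/21.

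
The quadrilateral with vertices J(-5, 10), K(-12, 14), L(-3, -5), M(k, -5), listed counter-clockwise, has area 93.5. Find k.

3

The doubled signed area Σ (x_i y_{i+1} − x_{i+1} y_i) is linear in k.
With k=0 it equals 142; the coefficient of k is 15 (from the two edges through M).
So 15·k + 142 = 2·93.5 = 187 ⇒ k = 3.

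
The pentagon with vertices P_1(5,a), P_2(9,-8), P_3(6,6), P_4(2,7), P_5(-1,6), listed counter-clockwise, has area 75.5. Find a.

-7

The doubled signed area Σ (x_i y_{i+1} − x_{i+1} y_i) is linear in a.
With a=0 it equals 81; the coefficient of a is -10 (from the two edges through P_1).
So -10·a + 81 = 2·75.5 = 151 ⇒ a = -7.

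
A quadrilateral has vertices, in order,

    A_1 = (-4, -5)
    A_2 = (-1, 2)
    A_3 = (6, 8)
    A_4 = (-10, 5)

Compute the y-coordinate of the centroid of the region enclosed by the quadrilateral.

141/49

Apply Gauss's area formula. First the cross-terms c_i = x_i·y_{i+1} − x_{i+1}·y_i:
  -13, -20, 110, 70  ⇒  2A = 147, A = 73.5.
Then Σ (y_i + y_{i+1})·c_i = 1269, so ȳ = 1269 / (6·73.5) = 141/49.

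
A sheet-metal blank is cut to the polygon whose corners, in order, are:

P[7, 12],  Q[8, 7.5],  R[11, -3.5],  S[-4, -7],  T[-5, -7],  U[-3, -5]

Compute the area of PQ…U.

Apply the shoelace formula: 2A = Σ (x_i·y_{i+1} − x_{i+1}·y_i), indices taken mod 6.
P→Q: (7)(7.5) − (8)(12) = -43.5
Q→R: (8)(-3.5) − (11)(7.5) = -110.5
R→S: (11)(-7) − (-4)(-3.5) = -91
S→T: (-4)(-7) − (-5)(-7) = -7
T→U: (-5)(-5) − (-3)(-7) = 4
U→P: (-3)(12) − (7)(-5) = -1
Σ = -249
Area = |Σ|/2 = 124.5.

124.5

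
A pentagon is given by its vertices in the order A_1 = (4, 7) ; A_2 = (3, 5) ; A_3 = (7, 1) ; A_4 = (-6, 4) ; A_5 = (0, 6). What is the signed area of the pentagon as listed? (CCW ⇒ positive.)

-29.5

Σ = (-1) + (-32) + (34) + (-36) + (-24) = -59
Signed area = Σ/2 = -29.5 (negative ⇒ clockwise traversal).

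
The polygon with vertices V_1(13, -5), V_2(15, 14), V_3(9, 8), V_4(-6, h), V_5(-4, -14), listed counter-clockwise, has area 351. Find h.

Write out the shoelace sum; only the two edges meeting at V_4 involve h:
2·Area = [(9·h − (-6)·8) + ((-6)·(-14) − (-4)·h)] + 453
       = 13·h + 585 = 702
⇒ h = 9.

9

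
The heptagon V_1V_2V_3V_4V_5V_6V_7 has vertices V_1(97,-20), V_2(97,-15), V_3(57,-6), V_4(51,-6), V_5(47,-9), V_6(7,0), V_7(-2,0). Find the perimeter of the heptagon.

|V_1V_2| = √((0)² + (5)²) = √25 = 5
|V_2V_3| = √((-40)² + (9)²) = √1681 = 41
|V_3V_4| = √((-6)² + (0)²) = √36 = 6
|V_4V_5| = √((-4)² + (-3)²) = √25 = 5
|V_5V_6| = √((-40)² + (9)²) = √1681 = 41
|V_6V_7| = √((-9)² + (0)²) = √81 = 9
|V_7V_1| = √((99)² + (-20)²) = √10201 = 101
Perimeter = 5 + 41 + 6 + 5 + 41 + 9 + 101 = 208.

208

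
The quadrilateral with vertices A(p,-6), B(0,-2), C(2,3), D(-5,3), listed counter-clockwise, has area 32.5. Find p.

Write out the shoelace sum; only the two edges meeting at A involve p:
2·Area = [((-5)·(-6) − p·3) + (p·(-2) − 0·(-6))] + 25
       = -5·p + 55 = 65
⇒ p = -2.

-2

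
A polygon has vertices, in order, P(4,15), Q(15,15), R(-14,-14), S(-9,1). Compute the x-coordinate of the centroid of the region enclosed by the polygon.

-65/111

Apply the shoelace (surveyor's) formula. First the cross-terms c_i = x_i·y_{i+1} − x_{i+1}·y_i:
  -165, 0, -140, -139  ⇒  2A = -444, A = -222.
Then Σ (x_i + x_{i+1})·c_i = 780, so x̄ = 780 / (6·(-222)) = -65/111.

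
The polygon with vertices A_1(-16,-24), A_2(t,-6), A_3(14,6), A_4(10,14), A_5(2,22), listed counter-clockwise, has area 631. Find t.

15

Write out the shoelace sum; only the two edges meeting at A_2 involve t:
2·Area = [((-16)·(-6) − t·(-24)) + (t·6 − 14·(-6))] + 632
       = 30·t + 812 = 1262
⇒ t = 15.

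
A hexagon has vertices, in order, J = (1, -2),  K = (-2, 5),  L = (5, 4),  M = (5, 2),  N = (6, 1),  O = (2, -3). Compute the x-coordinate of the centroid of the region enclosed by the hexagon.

Apply the surveyor's formula. First the cross-terms c_i = x_i·y_{i+1} − x_{i+1}·y_i:
  1, -33, -10, -7, -20, -1  ⇒  2A = -70, A = -35.
Then Σ (x_i + x_{i+1})·c_i = -440, so x̄ = -440 / (6·(-35)) = 44/21.

44/21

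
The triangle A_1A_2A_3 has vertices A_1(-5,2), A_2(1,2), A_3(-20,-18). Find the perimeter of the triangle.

60

|A_1A_2| = √((6)² + (0)²) = √36 = 6
|A_2A_3| = √((-21)² + (-20)²) = √841 = 29
|A_3A_1| = √((15)² + (20)²) = √625 = 25
Perimeter = 6 + 29 + 25 = 60.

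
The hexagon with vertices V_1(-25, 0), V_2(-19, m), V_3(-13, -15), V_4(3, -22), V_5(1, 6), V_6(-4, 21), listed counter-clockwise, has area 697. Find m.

The doubled signed area Σ (x_i y_{i+1} − x_{i+1} y_i) is linear in m.
With m=0 it equals 1226; the coefficient of m is -12 (from the two edges through V_2).
So -12·m + 1226 = 2·697 = 1394 ⇒ m = -14.

-14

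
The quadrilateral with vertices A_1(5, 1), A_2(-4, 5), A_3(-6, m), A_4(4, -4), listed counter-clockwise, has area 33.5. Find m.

5

Write out the shoelace sum; only the two edges meeting at A_3 involve m:
2·Area = [((-4)·m − (-6)·5) + ((-6)·(-4) − 4·m)] + 53
       = -8·m + 107 = 67
⇒ m = 5.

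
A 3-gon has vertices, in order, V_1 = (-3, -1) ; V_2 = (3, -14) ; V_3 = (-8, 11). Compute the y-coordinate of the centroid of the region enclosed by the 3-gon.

Apply the shoelace formula. First the cross-terms c_i = x_i·y_{i+1} − x_{i+1}·y_i:
  45, -79, 41  ⇒  2A = 7, A = 3.5.
Then Σ (y_i + y_{i+1})·c_i = -28, so ȳ = -28 / (6·3.5) = -4/3.

-4/3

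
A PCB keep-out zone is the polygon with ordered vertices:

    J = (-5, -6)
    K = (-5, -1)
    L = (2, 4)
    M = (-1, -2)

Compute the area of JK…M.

Cross-terms: -25, -18, 0, -4  ⇒  Σ = -47
Area = |Σ|/2 = 23.5.

23.5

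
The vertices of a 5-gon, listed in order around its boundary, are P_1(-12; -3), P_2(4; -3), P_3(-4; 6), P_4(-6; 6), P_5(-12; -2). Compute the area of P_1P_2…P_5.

84

Apply the shoelace (surveyor's) formula: 2A = Σ (x_i·y_{i+1} − x_{i+1}·y_i), indices taken mod 5.
Cross-terms: 48, 12, 12, 84, 12  ⇒  Σ = 168
Area = |Σ|/2 = 84.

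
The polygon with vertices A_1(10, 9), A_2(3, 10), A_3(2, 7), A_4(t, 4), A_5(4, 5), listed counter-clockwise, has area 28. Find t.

-2

The doubled signed area Σ (x_i y_{i+1} − x_{i+1} y_i) is linear in t.
With t=0 it equals 52; the coefficient of t is -2 (from the two edges through A_4).
So -2·t + 52 = 2·28 = 56 ⇒ t = -2.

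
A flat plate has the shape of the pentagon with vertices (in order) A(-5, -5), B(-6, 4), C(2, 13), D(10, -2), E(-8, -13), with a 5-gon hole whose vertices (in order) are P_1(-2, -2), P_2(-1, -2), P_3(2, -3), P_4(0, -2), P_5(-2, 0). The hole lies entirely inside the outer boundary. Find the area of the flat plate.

218

Outer boundary:
A→B: (-5)(4) − (-6)(-5) = -50
B→C: (-6)(13) − (2)(4) = -86
C→D: (2)(-2) − (10)(13) = -134
D→E: (10)(-13) − (-8)(-2) = -146
E→A: (-8)(-5) − (-5)(-13) = -25
Σ = -441
Area = |Σ|/2 = 220.5.
Hole:
Apply the shoelace (surveyor's) formula: 2A = Σ (x_i·y_{i+1} − x_{i+1}·y_i), indices taken mod 5.
Σ = (2) + (7) + (-4) + (-4) + (4) = 5
Area = |Σ|/2 = 2.5.
Net area = 220.5 − 2.5 = 218.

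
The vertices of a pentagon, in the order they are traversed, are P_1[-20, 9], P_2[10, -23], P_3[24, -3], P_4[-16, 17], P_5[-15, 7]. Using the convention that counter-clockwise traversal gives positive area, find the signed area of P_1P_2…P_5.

Cross-terms: 370, 522, 360, 143, 5  ⇒  Σ = 1400
Signed area = Σ/2 = 700 (positive ⇒ counter-clockwise traversal).

700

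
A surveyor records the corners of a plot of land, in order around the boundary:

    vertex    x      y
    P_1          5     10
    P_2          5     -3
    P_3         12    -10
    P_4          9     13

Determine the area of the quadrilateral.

Cross-terms: -65, -14, 246, 25  ⇒  Σ = 192
Area = |Σ|/2 = 96.

96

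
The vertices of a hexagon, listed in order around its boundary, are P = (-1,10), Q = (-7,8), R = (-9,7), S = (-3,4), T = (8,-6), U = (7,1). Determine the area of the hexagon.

Apply Gauss's area formula: 2A = Σ (x_i·y_{i+1} − x_{i+1}·y_i), indices taken mod 6.
Cross-terms: 62, 23, -15, -14, 50, 71  ⇒  Σ = 177
Area = |Σ|/2 = 88.5.

88.5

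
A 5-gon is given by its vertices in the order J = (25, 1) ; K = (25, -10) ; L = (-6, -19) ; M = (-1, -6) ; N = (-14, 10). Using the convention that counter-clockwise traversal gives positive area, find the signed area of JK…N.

-575.5

Σ = (-275) + (-535) + (17) + (-94) + (-264) = -1151
Signed area = Σ/2 = -575.5 (negative ⇒ clockwise traversal).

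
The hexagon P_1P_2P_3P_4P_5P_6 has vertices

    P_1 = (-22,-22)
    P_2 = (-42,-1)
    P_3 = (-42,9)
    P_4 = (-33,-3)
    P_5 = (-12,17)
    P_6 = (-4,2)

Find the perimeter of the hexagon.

|P_1P_2| = √((-20)² + (21)²) = √841 = 29
|P_2P_3| = √((0)² + (10)²) = √100 = 10
|P_3P_4| = √((9)² + (-12)²) = √225 = 15
|P_4P_5| = √((21)² + (20)²) = √841 = 29
|P_5P_6| = √((8)² + (-15)²) = √289 = 17
|P_6P_1| = √((-18)² + (-24)²) = √900 = 30
Perimeter = 29 + 10 + 15 + 29 + 17 + 30 = 130.

130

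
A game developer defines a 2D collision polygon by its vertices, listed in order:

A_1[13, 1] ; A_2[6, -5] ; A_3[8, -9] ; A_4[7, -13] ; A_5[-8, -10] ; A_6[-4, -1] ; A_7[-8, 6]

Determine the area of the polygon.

225

Apply the surveyor's formula: 2A = Σ (x_i·y_{i+1} − x_{i+1}·y_i), indices taken mod 7.
Σ = (-71) + (-14) + (-41) + (-174) + (-32) + (-32) + (-86) = -450
Area = |Σ|/2 = 225.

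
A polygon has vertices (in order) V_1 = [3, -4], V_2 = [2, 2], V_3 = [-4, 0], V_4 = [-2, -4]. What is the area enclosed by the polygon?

Σ = (14) + (8) + (16) + (20) = 58
Area = |Σ|/2 = 29.

29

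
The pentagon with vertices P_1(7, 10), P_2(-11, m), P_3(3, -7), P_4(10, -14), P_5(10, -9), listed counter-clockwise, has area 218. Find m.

The doubled signed area Σ (x_i y_{i+1} − x_{i+1} y_i) is linear in m.
With m=0 it equals 428; the coefficient of m is 4 (from the two edges through P_2).
So 4·m + 428 = 2·218 = 436 ⇒ m = 2.

2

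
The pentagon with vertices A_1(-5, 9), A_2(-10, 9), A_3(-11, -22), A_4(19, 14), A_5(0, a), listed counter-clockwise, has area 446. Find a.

The doubled signed area Σ (x_i y_{i+1} − x_{i+1} y_i) is linear in a.
With a=0 it equals 628; the coefficient of a is 24 (from the two edges through A_5).
So 24·a + 628 = 2·446 = 892 ⇒ a = 11.

11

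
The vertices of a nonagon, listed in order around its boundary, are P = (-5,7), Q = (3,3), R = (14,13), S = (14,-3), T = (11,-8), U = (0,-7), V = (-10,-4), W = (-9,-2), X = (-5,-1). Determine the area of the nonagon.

273

Apply the shoelace formula: 2A = Σ (x_i·y_{i+1} − x_{i+1}·y_i), indices taken mod 9.
Σ = (-36) + (-3) + (-224) + (-79) + (-77) + (-70) + (-16) + (-1) + (-40) = -546
Area = |Σ|/2 = 273.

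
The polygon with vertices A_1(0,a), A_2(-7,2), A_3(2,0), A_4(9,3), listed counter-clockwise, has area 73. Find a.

The doubled signed area Σ (x_i y_{i+1} − x_{i+1} y_i) is linear in a.
With a=0 it equals 2; the coefficient of a is 16 (from the two edges through A_1).
So 16·a + 2 = 2·73 = 146 ⇒ a = 9.

9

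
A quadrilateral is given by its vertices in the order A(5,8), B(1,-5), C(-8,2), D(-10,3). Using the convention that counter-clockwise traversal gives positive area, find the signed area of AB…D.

-85

Apply Gauss's area formula: 2A = Σ (x_i·y_{i+1} − x_{i+1}·y_i), indices taken mod 4.
A→B: (5)(-5) − (1)(8) = -33
B→C: (1)(2) − (-8)(-5) = -38
C→D: (-8)(3) − (-10)(2) = -4
D→A: (-10)(8) − (5)(3) = -95
Σ = -170
Signed area = Σ/2 = -85 (negative ⇒ clockwise traversal).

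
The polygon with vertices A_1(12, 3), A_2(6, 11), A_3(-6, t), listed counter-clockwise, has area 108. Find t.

-9

The doubled signed area Σ (x_i y_{i+1} − x_{i+1} y_i) is linear in t.
With t=0 it equals 162; the coefficient of t is -6 (from the two edges through A_3).
So -6·t + 162 = 2·108 = 216 ⇒ t = -9.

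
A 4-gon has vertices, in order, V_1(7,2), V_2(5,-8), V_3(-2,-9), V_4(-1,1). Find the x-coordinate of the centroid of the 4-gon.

Apply the surveyor's formula. First the cross-terms c_i = x_i·y_{i+1} − x_{i+1}·y_i:
  -66, -61, -11, -9  ⇒  2A = -147, A = -73.5.
Then Σ (x_i + x_{i+1})·c_i = -996, so x̄ = -996 / (6·(-73.5)) = 332/147.

332/147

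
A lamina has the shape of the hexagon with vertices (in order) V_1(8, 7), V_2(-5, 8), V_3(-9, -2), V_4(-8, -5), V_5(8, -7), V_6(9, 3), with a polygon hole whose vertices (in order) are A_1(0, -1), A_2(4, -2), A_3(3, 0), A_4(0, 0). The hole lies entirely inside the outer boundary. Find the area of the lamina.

211

Outer boundary:
Apply the shoelace formula: 2A = Σ (x_i·y_{i+1} − x_{i+1}·y_i), indices taken mod 6.
Σ = (99) + (82) + (29) + (96) + (87) + (39) = 432
Area = |Σ|/2 = 216.
Hole:
Σ = (4) + (6) + (0) + (0) = 10
Area = |Σ|/2 = 5.
Net area = 216 − 5 = 211.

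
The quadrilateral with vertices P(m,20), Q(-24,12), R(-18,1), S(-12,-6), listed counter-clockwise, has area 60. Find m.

-24

The doubled signed area Σ (x_i y_{i+1} − x_{i+1} y_i) is linear in m.
With m=0 it equals 552; the coefficient of m is 18 (from the two edges through P).
So 18·m + 552 = 2·60 = 120 ⇒ m = -24.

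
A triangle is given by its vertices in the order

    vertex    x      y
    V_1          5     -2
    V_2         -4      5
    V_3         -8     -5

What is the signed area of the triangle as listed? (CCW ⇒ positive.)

59

V_1→V_2: (5)(5) − (-4)(-2) = 17
V_2→V_3: (-4)(-5) − (-8)(5) = 60
V_3→V_1: (-8)(-2) − (5)(-5) = 41
Σ = 118
Signed area = Σ/2 = 59 (positive ⇒ counter-clockwise traversal).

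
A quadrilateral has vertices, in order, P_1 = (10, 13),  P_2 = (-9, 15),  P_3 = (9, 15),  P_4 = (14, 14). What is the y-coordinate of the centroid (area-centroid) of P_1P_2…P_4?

Apply the shoelace (surveyor's) formula. First the cross-terms c_i = x_i·y_{i+1} − x_{i+1}·y_i:
  267, -270, -84, 42  ⇒  2A = -45, A = -22.5.
Then Σ (y_i + y_{i+1})·c_i = -1926, so ȳ = -1926 / (6·(-22.5)) = 214/15.

214/15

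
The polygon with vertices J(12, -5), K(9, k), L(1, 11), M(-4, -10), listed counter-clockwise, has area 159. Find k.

The doubled signed area Σ (x_i y_{i+1} − x_{i+1} y_i) is linear in k.
With k=0 it equals 318; the coefficient of k is 11 (from the two edges through K).
So 11·k + 318 = 2·159 = 318 ⇒ k = 0.

0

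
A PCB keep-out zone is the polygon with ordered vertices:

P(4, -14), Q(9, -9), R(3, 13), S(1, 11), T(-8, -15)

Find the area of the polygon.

Apply Gauss's area formula: 2A = Σ (x_i·y_{i+1} − x_{i+1}·y_i), indices taken mod 5.
Σ = (90) + (144) + (20) + (73) + (172) = 499
Area = |Σ|/2 = 249.5.

249.5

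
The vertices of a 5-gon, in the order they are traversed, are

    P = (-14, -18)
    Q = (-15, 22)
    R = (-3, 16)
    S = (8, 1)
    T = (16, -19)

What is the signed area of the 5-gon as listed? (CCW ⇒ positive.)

P→Q: (-14)(22) − (-15)(-18) = -578
Q→R: (-15)(16) − (-3)(22) = -174
R→S: (-3)(1) − (8)(16) = -131
S→T: (8)(-19) − (16)(1) = -168
T→P: (16)(-18) − (-14)(-19) = -554
Σ = -1605
Signed area = Σ/2 = -802.5 (negative ⇒ clockwise traversal).

-802.5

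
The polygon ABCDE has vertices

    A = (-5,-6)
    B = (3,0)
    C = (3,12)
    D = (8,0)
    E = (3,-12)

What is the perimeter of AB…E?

|AB| = √((8)² + (6)²) = √100 = 10
|BC| = √((0)² + (12)²) = √144 = 12
|CD| = √((5)² + (-12)²) = √169 = 13
|DE| = √((-5)² + (-12)²) = √169 = 13
|EA| = √((-8)² + (6)²) = √100 = 10
Perimeter = 10 + 12 + 13 + 13 + 10 = 58.

58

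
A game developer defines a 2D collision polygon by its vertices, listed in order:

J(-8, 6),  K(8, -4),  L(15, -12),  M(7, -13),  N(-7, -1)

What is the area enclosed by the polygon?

155.5

Cross-terms: -16, -36, -111, -98, -50  ⇒  Σ = -311
Area = |Σ|/2 = 155.5.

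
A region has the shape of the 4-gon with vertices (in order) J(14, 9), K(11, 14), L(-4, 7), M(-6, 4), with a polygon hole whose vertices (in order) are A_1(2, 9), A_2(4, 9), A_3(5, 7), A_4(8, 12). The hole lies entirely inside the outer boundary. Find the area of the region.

Outer boundary:
Apply the surveyor's formula: 2A = Σ (x_i·y_{i+1} − x_{i+1}·y_i), indices taken mod 4.
Σ = (97) + (133) + (26) + (-110) = 146
Area = |Σ|/2 = 73.
Hole:
Apply Gauss's area formula: 2A = Σ (x_i·y_{i+1} − x_{i+1}·y_i), indices taken mod 4.
Σ = (-18) + (-17) + (4) + (48) = 17
Area = |Σ|/2 = 8.5.
Net area = 73 − 8.5 = 64.5.

64.5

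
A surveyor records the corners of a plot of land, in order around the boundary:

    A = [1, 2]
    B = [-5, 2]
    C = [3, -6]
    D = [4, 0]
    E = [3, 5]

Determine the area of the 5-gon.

40.5

Apply the shoelace formula: 2A = Σ (x_i·y_{i+1} − x_{i+1}·y_i), indices taken mod 5.
A→B: (1)(2) − (-5)(2) = 12
B→C: (-5)(-6) − (3)(2) = 24
C→D: (3)(0) − (4)(-6) = 24
D→E: (4)(5) − (3)(0) = 20
E→A: (3)(2) − (1)(5) = 1
Σ = 81
Area = |Σ|/2 = 40.5.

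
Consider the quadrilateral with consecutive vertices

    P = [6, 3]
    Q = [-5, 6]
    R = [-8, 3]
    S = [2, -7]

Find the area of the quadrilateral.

Apply the shoelace (surveyor's) formula: 2A = Σ (x_i·y_{i+1} − x_{i+1}·y_i), indices taken mod 4.
Σ = (51) + (33) + (50) + (48) = 182
Area = |Σ|/2 = 91.

91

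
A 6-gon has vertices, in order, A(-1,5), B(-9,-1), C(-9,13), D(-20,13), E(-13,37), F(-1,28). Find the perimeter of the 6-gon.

98

|AB| = √((-8)² + (-6)²) = √100 = 10
|BC| = √((0)² + (14)²) = √196 = 14
|CD| = √((-11)² + (0)²) = √121 = 11
|DE| = √((7)² + (24)²) = √625 = 25
|EF| = √((12)² + (-9)²) = √225 = 15
|FA| = √((0)² + (-23)²) = √529 = 23
Perimeter = 10 + 14 + 11 + 25 + 15 + 23 = 98.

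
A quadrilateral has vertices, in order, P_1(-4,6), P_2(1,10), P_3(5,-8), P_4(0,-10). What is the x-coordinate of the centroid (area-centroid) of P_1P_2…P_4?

Apply the shoelace formula. First the cross-terms c_i = x_i·y_{i+1} − x_{i+1}·y_i:
  -46, -58, -50, -40  ⇒  2A = -194, A = -97.
Then Σ (x_i + x_{i+1})·c_i = -300, so x̄ = -300 / (6·(-97)) = 50/97.

50/97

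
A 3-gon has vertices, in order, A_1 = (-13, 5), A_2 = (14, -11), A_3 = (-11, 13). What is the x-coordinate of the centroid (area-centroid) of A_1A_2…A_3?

-10/3

Apply the shoelace formula. First the cross-terms c_i = x_i·y_{i+1} − x_{i+1}·y_i:
  73, 61, 114  ⇒  2A = 248, A = 124.
Then Σ (x_i + x_{i+1})·c_i = -2480, so x̄ = -2480 / (6·124) = -10/3.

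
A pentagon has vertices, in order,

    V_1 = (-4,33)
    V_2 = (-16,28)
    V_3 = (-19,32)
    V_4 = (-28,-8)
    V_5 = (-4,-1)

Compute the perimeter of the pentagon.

118

|V_1V_2| = √((-12)² + (-5)²) = √169 = 13
|V_2V_3| = √((-3)² + (4)²) = √25 = 5
|V_3V_4| = √((-9)² + (-40)²) = √1681 = 41
|V_4V_5| = √((24)² + (7)²) = √625 = 25
|V_5V_1| = √((0)² + (34)²) = √1156 = 34
Perimeter = 13 + 5 + 41 + 25 + 34 = 118.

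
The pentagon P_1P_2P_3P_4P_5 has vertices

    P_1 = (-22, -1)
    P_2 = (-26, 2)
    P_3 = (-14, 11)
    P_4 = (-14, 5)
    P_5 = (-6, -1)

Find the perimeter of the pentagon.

52

|P_1P_2| = √((-4)² + (3)²) = √25 = 5
|P_2P_3| = √((12)² + (9)²) = √225 = 15
|P_3P_4| = √((0)² + (-6)²) = √36 = 6
|P_4P_5| = √((8)² + (-6)²) = √100 = 10
|P_5P_1| = √((-16)² + (0)²) = √256 = 16
Perimeter = 5 + 15 + 6 + 10 + 16 = 52.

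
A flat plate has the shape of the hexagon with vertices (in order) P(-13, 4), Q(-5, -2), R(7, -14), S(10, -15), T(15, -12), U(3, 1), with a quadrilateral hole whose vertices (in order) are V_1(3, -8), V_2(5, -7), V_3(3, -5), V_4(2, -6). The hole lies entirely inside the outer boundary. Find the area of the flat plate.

Outer boundary:
Apply the surveyor's formula: 2A = Σ (x_i·y_{i+1} − x_{i+1}·y_i), indices taken mod 6.
Σ = (46) + (84) + (35) + (105) + (51) + (25) = 346
Area = |Σ|/2 = 173.
Hole:
Σ = (19) + (-4) + (-8) + (2) = 9
Area = |Σ|/2 = 4.5.
Net area = 173 − 4.5 = 168.5.

168.5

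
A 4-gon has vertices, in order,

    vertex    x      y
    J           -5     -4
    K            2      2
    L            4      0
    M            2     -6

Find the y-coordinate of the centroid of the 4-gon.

Apply Gauss's area formula. First the cross-terms c_i = x_i·y_{i+1} − x_{i+1}·y_i:
  -2, -8, -24, -38  ⇒  2A = -72, A = -36.
Then Σ (y_i + y_{i+1})·c_i = 512, so ȳ = 512 / (6·(-36)) = -64/27.

-64/27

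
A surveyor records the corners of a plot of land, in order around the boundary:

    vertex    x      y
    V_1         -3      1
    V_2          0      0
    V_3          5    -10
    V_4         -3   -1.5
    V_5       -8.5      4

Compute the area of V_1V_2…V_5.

Apply the shoelace (surveyor's) formula: 2A = Σ (x_i·y_{i+1} − x_{i+1}·y_i), indices taken mod 5.
Σ = (0) + (0) + (-37.5) + (-24.75) + (3.5) = -58.75
Area = |Σ|/2 = 29.375.

29.375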